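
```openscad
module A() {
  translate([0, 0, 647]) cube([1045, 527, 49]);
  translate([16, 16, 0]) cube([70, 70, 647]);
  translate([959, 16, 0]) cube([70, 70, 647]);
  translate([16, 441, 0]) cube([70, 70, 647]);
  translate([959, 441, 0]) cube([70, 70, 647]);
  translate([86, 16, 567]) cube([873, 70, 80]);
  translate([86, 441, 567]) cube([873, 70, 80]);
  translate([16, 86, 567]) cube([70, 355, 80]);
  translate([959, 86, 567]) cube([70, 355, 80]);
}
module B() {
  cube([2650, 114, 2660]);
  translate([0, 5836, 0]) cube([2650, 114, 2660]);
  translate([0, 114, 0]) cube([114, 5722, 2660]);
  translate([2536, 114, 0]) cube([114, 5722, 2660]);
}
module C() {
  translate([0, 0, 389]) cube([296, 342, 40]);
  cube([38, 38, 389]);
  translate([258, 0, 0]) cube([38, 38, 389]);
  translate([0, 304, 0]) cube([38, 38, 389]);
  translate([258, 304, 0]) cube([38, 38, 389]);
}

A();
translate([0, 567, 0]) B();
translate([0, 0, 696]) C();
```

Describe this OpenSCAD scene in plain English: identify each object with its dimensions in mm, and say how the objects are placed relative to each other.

A is a rectangular dining table. The top is 1045×527×49 mm with its upper surface at z = 696 mm. It stands on four 70×70 mm square legs, each inset 16 mm from the nearest pair of top edges, running from the floor to the underside of the top. Four apron rails, 70 mm thick and 80 mm tall, run between adjacent legs with their top edges flush with the underside of the top and their outer faces flush with the legs' outer faces.

B is a box-shaped house frame (walls only): outside footprint 2650×5950 mm, wall height 2660 mm, wall thickness 114 mm. The two y-facing walls run the full x-width; the two x-facing walls fit between the inner faces of the y-facing walls.

C is a four-legged stool. The seat is a 296×342×40 mm slab whose top surface is at z = 429 mm; four square legs, each 38×38 mm in cross-section, run from the floor (z = 0) to the underside of the seat, each flush with a corner of the seat.

The house frame is on the floor beside the table on its +y side. The stool is on top of the table.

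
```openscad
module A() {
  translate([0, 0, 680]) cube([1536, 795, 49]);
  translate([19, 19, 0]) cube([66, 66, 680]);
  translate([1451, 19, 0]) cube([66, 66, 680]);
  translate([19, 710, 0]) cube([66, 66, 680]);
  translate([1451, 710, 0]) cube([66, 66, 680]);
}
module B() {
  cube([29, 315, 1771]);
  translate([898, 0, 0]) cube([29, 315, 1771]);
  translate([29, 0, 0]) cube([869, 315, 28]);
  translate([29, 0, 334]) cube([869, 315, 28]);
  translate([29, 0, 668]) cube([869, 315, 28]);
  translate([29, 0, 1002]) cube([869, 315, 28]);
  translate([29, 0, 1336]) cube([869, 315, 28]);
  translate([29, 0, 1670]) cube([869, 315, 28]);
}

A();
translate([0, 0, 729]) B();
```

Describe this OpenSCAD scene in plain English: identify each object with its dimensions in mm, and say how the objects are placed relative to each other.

A is a table: top 1536 mm (x) × 795 mm (y), 49 mm thick, upper face at z = 729 mm, on four 66×66 mm square legs, each inset 19 mm from the nearest pair of top edges, running from z = 0 to the bottom of the top.

B is a bookshelf 927 mm wide overall, 315 mm deep and 1771 mm tall. The two sides are 29 mm thick vertical panels. 6 horizontal shelves of 28 mm thickness span between the inner faces of the sides; the lowest shelf sits on the floor and shelves are stacked with a clear vertical gap of 306 mm between each pair.

The bookshelf is on top of the table.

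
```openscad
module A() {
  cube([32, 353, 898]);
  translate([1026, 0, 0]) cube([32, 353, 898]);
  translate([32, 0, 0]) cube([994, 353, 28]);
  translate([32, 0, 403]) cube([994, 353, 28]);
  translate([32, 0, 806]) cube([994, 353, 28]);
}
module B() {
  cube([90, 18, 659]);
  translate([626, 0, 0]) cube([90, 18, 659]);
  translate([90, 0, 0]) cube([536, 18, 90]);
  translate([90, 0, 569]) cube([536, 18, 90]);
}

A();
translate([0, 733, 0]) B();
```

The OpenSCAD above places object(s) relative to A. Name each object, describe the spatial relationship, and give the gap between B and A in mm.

A is a bookshelf. B is a picture frame. The picture frame is on the floor beside the bookshelf on its +y side. The gap between the picture frame and the bookshelf is 380 mm.

The picture frame's nearest face is 380 mm from the bookshelf's +y face.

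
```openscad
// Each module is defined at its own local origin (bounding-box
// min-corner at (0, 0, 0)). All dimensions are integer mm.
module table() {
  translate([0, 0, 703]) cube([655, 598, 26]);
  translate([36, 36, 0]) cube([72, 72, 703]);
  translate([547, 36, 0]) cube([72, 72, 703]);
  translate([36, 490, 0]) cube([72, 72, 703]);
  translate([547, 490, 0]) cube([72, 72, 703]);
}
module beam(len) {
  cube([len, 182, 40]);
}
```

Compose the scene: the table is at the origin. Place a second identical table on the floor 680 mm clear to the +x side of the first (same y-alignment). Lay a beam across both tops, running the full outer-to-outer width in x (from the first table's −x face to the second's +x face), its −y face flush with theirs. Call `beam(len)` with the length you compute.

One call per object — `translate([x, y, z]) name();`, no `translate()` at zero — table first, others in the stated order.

table();
translate([1335, 0, 0]) table();
translate([0, 0, 729]) beam(1990);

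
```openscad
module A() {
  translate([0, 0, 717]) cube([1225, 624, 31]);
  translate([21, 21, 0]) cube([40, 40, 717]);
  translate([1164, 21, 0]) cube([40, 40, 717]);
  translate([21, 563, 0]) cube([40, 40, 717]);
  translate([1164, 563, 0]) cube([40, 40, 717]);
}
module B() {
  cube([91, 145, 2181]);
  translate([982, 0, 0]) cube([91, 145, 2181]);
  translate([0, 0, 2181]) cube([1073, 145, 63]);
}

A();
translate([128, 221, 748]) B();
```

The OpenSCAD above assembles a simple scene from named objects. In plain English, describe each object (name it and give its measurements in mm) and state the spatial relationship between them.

A is a table with a 1225×624 mm rectangular top, 31 mm thick, top surface at z = 748 mm, supported by four 40×40 mm square legs, each inset 21 mm from the nearest pair of top edges, running from the floor.

B is a rectangular door frame: two vertical jambs of 91×145 mm section, 2181 mm tall, with a clear opening 891 mm wide between their inner faces. A header 63 mm tall and 145 mm deep lies on top of the jambs and spans the full outside width.

The door frame is on top of the table.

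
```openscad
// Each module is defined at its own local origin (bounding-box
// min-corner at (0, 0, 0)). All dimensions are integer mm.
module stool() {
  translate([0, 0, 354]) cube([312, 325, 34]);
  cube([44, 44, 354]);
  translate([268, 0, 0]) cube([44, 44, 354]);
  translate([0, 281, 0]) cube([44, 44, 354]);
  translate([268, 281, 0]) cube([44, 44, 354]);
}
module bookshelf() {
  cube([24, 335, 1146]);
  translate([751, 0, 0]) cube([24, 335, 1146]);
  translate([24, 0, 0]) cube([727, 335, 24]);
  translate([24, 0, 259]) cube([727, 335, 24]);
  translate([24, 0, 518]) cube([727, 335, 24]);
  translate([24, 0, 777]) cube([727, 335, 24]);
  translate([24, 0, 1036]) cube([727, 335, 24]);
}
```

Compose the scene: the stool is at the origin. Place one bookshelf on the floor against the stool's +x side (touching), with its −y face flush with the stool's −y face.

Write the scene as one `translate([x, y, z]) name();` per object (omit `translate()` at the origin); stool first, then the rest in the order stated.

stool();
translate([312, 0, 0]) bookshelf();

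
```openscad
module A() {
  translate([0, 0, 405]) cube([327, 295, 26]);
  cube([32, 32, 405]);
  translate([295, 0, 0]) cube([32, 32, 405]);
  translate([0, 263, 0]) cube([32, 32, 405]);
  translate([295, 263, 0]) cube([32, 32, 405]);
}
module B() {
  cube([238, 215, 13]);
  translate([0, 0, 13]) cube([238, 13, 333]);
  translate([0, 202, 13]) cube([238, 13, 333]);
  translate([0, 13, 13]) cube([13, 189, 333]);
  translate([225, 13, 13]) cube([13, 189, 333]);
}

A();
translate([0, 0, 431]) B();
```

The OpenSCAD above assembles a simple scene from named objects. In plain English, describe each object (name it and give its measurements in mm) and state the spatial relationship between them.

A is a four-legged stool. The seat is 327×295 mm, 26 mm thick, top at z = 431 mm. It stands on four square legs, each 32×32 mm in cross-section, from z = 0 to the seat underside, each flush with a corner of the seat.

B is an open-topped rectangular box: outside dimensions 238×215×346 mm, with a uniform wall and base thickness of 13 mm. The base is a full 238×215 slab on the floor; four walls sit on top of the base. The front and back walls (the −y and +y sides) span the full width; the two side walls fit between them.

The open box is on top of the stool.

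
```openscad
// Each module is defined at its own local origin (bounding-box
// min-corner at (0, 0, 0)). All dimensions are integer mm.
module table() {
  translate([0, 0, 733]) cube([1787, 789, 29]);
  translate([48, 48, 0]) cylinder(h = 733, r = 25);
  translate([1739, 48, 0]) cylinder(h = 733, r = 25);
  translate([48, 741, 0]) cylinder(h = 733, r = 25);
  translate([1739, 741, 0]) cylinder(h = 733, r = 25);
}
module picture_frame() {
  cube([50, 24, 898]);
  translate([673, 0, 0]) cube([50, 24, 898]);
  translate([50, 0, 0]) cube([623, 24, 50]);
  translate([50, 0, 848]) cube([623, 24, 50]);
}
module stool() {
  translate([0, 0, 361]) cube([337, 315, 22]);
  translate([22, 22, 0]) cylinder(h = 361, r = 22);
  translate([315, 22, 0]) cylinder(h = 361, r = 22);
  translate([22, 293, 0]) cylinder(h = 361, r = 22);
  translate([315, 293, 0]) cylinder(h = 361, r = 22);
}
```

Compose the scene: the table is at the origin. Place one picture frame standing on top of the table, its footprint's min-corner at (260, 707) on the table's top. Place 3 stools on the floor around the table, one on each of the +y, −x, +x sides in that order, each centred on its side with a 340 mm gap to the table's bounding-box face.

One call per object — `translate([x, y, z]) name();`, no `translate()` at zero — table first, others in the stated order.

table();
translate([260, 707, 762]) picture_frame();
translate([725, 1129, 0]) stool();
translate([-677, 237, 0]) stool();
translate([2127, 237, 0]) stool();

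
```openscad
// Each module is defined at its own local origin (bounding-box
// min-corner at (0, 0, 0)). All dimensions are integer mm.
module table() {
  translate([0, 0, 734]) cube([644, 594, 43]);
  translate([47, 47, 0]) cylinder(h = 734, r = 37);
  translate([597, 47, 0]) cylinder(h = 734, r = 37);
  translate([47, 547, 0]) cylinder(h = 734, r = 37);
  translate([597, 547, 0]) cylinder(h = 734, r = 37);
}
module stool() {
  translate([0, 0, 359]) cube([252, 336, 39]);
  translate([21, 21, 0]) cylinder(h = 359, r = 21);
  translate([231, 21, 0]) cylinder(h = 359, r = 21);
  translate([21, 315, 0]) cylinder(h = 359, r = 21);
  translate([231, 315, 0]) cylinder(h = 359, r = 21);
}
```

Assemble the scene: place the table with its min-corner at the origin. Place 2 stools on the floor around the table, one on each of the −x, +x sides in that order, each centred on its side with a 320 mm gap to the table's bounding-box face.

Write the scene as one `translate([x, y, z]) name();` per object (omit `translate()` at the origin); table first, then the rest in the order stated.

table();
translate([-572, 129, 0]) stool();
translate([964, 129, 0]) stool();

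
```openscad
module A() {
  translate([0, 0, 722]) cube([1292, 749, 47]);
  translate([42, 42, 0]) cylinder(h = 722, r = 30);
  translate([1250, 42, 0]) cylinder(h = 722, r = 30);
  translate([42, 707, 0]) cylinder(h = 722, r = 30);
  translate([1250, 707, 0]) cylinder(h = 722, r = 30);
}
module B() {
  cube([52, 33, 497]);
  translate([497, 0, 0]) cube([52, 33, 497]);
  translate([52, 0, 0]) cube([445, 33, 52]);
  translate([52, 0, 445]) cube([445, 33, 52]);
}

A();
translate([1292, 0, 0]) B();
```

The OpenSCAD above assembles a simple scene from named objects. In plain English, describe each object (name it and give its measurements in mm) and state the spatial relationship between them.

A is a table with a 1292×749 mm rectangular top, 47 mm thick, top surface at z = 769 mm, supported by four round legs of 60 mm diameter, each leg's bounding box inset 12 mm from the nearest pair of top edges, running from the floor.

B is a picture frame with a 445×393 mm rectangular opening (x by z) and a uniform 52 mm border on every side. Frame depth is 33 mm along y. It is built from two vertical stiles running the full outside height and two horizontal rails spanning the gap between the stiles.

The picture frame is against the table's +x side, with their −y faces flush.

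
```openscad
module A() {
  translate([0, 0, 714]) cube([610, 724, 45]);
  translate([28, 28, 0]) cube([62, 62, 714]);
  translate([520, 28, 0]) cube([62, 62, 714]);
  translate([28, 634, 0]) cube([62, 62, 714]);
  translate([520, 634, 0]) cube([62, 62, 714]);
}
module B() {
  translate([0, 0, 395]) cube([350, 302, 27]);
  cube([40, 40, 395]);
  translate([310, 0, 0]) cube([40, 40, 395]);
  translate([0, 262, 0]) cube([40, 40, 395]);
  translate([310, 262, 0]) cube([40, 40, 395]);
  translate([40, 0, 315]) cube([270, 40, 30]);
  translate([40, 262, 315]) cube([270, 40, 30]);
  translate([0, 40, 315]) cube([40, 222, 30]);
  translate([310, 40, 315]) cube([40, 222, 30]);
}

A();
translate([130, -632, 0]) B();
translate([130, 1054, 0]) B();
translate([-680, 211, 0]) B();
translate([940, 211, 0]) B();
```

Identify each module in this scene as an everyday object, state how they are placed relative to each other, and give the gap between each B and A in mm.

Each stool's nearest face is 330 mm from the table's bounding box.

A is a table. B is a stool. Four stools sit around the table at the −y, +y, −x, +x sides. The gap between each stool and the table is 330 mm.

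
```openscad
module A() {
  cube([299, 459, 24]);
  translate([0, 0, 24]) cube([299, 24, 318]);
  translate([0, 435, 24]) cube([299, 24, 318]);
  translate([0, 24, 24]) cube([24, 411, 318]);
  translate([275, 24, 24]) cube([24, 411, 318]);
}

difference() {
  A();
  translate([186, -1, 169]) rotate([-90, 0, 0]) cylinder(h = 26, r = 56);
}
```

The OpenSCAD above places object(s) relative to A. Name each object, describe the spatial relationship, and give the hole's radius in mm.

A is an open box. The open box has a circular hole through its front wall. The hole's radius is 56 mm.

The subtracted cylinder has r = 56 mm.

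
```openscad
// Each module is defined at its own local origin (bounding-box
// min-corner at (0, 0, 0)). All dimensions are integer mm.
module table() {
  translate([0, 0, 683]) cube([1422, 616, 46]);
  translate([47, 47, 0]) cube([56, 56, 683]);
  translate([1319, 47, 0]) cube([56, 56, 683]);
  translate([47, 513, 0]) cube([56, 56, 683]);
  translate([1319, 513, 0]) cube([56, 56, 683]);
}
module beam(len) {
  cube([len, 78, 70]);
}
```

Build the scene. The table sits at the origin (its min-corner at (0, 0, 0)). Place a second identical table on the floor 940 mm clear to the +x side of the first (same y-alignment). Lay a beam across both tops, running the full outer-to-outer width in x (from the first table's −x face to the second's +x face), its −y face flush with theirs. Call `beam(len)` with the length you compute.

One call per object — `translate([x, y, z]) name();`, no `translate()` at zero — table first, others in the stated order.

table();
translate([2362, 0, 0]) table();
translate([0, 0, 729]) beam(3784);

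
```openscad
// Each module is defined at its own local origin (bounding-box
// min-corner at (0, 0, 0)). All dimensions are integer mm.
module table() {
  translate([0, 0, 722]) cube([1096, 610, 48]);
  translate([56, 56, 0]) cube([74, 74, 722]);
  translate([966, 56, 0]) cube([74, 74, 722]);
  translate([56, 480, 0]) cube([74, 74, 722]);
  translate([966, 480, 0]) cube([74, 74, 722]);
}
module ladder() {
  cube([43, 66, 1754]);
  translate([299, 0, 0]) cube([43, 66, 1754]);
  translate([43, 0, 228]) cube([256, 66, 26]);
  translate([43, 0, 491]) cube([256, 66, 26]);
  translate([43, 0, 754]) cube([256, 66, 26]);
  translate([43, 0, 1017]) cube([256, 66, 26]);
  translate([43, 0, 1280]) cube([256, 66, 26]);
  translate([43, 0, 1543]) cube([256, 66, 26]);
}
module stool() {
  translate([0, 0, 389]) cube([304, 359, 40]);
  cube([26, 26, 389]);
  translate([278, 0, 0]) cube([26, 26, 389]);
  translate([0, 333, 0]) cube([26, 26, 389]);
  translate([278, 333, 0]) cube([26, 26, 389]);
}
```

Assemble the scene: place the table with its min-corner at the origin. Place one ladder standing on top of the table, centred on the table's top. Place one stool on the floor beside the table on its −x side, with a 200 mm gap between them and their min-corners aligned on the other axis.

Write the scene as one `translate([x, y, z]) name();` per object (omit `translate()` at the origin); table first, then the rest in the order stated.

table();
translate([377, 272, 770]) ladder();
translate([-504, 0, 0]) stool();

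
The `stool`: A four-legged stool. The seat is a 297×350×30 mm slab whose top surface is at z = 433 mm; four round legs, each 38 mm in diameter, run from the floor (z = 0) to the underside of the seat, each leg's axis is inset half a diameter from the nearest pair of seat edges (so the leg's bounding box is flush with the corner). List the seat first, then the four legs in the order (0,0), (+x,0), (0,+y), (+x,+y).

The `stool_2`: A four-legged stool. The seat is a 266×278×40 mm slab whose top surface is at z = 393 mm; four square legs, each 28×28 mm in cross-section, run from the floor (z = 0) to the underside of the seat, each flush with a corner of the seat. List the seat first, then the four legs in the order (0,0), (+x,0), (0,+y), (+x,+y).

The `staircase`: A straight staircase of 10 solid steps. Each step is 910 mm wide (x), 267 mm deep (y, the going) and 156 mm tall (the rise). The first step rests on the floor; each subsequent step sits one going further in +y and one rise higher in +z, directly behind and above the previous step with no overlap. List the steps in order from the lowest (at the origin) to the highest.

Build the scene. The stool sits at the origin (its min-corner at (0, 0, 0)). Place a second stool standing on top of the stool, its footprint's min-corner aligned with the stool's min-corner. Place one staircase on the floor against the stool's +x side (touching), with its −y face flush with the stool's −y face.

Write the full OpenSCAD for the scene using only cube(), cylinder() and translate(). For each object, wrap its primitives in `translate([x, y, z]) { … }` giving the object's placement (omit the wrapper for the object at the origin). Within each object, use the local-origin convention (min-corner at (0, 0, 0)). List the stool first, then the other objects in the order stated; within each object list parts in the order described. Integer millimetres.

translate([0, 0, 403]) cube([297, 350, 30]);
translate([19, 19, 0]) cylinder(h = 403, r = 19);
translate([278, 19, 0]) cylinder(h = 403, r = 19);
translate([19, 331, 0]) cylinder(h = 403, r = 19);
translate([278, 331, 0]) cylinder(h = 403, r = 19);
translate([0, 0, 433]) {
  translate([0, 0, 353]) cube([266, 278, 40]);
  cube([28, 28, 353]);
  translate([238, 0, 0]) cube([28, 28, 353]);
  translate([0, 250, 0]) cube([28, 28, 353]);
  translate([238, 250, 0]) cube([28, 28, 353]);
}
translate([297, 0, 0]) {
  cube([910, 267, 156]);
  translate([0, 267, 156]) cube([910, 267, 156]);
  translate([0, 534, 312]) cube([910, 267, 156]);
  translate([0, 801, 468]) cube([910, 267, 156]);
  translate([0, 1068, 624]) cube([910, 267, 156]);
  translate([0, 1335, 780]) cube([910, 267, 156]);
  translate([0, 1602, 936]) cube([910, 267, 156]);
  translate([0, 1869, 1092]) cube([910, 267, 156]);
  translate([0, 2136, 1248]) cube([910, 267, 156]);
  translate([0, 2403, 1404]) cube([910, 267, 156]);
}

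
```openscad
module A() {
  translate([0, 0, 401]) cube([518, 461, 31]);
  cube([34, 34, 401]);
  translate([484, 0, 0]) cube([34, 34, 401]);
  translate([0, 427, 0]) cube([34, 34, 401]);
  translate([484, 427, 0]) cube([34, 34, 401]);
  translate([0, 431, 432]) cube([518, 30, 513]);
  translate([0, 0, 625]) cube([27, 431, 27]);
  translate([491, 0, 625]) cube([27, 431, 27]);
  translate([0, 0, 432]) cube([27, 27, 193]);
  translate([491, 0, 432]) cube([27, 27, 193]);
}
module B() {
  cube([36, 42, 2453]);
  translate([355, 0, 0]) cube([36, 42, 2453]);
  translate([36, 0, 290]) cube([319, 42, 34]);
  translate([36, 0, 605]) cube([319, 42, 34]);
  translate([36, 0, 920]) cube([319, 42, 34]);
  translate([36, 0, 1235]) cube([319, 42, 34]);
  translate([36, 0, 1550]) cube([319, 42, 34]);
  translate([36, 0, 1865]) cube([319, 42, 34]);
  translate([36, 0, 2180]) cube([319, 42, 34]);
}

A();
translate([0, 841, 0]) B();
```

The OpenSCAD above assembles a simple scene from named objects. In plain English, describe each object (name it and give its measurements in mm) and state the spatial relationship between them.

A is a chair. The seat is a 518×461×31 mm slab with its top at z = 432 mm, on four 34×34 mm corner legs (flush with the seat edges, standing on z = 0). A flat backrest 30 mm thick, 513 mm tall, spans the full seat width and rises from the seat top along its +y edge, rear face flush with the rear of the seat. Two armrests of 27×27 mm section run along each side from the seat's front edge to the front of the backrest, top faces 220 mm above the seat top and outer faces flush with the seat's x-edges; a 27×27 mm post under the front of each armrest stands on the seat at the front corner.

B is a straight ladder. Two 36×42 mm vertical rails, 2453 mm tall, stand 391 mm apart (outside-to-outside) with their front faces coplanar on the −y side. 7 rungs, each 42 mm deep and 34 mm tall, span between the inner faces of the rails, front faces flush with the rails. The lowest rung's underside is at z = 290 mm and rungs are spaced 315 mm apart (underside to underside).

The ladder is on the floor beside the chair on its +y side.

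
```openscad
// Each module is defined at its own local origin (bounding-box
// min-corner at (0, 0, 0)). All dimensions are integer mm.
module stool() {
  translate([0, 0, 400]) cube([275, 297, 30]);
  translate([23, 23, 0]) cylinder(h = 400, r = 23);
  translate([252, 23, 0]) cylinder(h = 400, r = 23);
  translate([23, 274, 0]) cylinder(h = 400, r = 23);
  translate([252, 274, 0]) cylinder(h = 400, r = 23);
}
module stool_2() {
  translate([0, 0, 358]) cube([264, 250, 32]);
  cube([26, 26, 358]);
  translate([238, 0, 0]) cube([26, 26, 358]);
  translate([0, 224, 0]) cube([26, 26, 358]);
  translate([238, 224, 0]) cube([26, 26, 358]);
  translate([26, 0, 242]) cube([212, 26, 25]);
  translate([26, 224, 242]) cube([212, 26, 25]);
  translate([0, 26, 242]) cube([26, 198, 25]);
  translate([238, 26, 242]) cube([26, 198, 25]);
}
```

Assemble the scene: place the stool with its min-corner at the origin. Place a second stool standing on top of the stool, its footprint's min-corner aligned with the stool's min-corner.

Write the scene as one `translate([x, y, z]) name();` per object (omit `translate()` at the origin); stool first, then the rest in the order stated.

stool();
translate([0, 0, 430]) stool_2();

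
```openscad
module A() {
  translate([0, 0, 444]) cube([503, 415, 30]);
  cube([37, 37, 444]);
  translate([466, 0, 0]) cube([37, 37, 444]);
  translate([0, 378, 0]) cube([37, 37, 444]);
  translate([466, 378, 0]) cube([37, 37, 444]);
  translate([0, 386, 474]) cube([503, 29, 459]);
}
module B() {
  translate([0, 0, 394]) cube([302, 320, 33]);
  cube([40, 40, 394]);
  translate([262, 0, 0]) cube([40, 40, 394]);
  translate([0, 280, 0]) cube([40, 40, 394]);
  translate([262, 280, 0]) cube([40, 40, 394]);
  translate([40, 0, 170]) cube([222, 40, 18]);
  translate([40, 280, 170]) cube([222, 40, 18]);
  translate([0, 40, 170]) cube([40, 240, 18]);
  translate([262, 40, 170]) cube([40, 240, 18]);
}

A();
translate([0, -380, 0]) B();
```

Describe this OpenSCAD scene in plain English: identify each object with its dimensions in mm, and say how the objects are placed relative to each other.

A is a chair: 503×415 mm seat, 30 mm thick, top at z = 474 mm, on four 37 mm square corner legs flush with the seat edges. A 29 mm thick backrest slab spans the full seat width, extending 459 mm above the seat top, its back face flush with the seat's +y edge.

B is a four-legged stool. The seat is 302×320 mm, 33 mm thick, top at z = 427 mm. It stands on four square legs, each 40×40 mm in cross-section, from z = 0 to the seat underside, each flush with a corner of the seat. Four stretchers, 40 mm wide and 18 mm tall, connect adjacent legs with their undersides at z = 170 mm, each running between the inner faces of the legs it joins and aligned with the legs' outer faces on the other axis.

The stool is on the floor beside the chair on its −y side.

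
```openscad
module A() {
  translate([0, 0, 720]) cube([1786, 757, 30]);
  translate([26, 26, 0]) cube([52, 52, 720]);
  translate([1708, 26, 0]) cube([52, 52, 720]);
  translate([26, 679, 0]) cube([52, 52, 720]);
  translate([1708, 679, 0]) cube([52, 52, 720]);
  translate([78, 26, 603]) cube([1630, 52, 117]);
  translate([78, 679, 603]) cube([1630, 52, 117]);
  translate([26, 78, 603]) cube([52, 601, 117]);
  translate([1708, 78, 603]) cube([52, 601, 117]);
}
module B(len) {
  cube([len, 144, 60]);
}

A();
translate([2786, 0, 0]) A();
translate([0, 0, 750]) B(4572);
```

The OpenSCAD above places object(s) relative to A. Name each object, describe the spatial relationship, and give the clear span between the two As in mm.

Second table starts at x = 2786; first ends at x = 1786; clear span = 2786 − 1786 = 1000 mm.

A is a table. B is a beam. A beam spans the tops of two tables. The clear span between the two tables is 1000 mm.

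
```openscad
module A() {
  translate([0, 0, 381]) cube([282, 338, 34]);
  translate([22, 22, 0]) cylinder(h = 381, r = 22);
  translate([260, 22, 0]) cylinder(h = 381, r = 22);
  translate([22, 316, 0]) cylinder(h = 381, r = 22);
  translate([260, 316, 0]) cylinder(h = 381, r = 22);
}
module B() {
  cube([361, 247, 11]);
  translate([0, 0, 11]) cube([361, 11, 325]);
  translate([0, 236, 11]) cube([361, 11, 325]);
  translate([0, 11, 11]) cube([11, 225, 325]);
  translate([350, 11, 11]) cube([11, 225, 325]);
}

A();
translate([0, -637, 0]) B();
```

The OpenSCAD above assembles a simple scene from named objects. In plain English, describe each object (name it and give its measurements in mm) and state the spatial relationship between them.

A is a simple wooden stool: a rectangular seat 282 mm (x) by 338 mm (y), 34 mm thick, top face at z = 415 mm, on four round legs, each 44 mm in diameter. The legs rest on z = 0, each leg's axis is inset half a diameter from the nearest pair of seat edges (so the leg's bounding box is flush with the corner).

B is an open-topped rectangular box: outside dimensions 361×247×336 mm, with a uniform wall and base thickness of 11 mm. The base is a full 361×247 slab on the floor; four walls sit on top of the base. The front and back walls (the −y and +y sides) span the full width; the two side walls fit between them.

The open box is on the floor beside the stool on its −y side.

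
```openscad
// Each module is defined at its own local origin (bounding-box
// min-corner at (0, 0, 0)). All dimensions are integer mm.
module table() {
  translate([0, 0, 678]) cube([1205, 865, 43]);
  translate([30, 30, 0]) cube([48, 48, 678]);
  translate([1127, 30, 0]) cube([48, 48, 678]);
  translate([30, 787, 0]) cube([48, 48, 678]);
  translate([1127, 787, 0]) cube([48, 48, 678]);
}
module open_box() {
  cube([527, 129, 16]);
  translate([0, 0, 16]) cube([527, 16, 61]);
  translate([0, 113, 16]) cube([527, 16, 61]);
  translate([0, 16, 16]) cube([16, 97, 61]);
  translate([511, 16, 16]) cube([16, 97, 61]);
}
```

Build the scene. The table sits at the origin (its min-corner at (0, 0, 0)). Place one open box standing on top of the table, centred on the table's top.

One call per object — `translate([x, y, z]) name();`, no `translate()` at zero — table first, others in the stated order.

table();
translate([339, 368, 721]) open_box();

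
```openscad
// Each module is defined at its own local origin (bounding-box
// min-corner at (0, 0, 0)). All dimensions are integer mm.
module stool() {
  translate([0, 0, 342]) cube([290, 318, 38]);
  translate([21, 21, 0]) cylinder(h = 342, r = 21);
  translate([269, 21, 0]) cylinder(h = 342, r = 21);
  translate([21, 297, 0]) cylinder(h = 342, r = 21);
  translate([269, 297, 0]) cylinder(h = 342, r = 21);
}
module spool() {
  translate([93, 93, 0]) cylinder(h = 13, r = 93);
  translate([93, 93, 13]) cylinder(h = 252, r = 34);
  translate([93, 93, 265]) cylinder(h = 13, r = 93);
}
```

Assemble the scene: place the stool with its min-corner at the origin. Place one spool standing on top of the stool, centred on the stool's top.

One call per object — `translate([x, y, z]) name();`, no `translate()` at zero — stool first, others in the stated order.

stool();
translate([52, 66, 380]) spool();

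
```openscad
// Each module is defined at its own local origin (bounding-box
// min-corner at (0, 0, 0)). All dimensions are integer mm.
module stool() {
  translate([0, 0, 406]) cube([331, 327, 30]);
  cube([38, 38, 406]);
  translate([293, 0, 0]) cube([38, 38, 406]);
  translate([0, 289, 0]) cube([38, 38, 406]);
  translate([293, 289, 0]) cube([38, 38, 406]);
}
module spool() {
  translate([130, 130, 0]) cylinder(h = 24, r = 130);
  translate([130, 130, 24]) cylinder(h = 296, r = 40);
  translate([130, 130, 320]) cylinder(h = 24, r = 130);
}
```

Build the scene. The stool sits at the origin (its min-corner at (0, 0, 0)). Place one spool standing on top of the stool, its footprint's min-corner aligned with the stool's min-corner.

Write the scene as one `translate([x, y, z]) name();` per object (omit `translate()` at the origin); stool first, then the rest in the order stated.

stool();
translate([0, 0, 436]) spool();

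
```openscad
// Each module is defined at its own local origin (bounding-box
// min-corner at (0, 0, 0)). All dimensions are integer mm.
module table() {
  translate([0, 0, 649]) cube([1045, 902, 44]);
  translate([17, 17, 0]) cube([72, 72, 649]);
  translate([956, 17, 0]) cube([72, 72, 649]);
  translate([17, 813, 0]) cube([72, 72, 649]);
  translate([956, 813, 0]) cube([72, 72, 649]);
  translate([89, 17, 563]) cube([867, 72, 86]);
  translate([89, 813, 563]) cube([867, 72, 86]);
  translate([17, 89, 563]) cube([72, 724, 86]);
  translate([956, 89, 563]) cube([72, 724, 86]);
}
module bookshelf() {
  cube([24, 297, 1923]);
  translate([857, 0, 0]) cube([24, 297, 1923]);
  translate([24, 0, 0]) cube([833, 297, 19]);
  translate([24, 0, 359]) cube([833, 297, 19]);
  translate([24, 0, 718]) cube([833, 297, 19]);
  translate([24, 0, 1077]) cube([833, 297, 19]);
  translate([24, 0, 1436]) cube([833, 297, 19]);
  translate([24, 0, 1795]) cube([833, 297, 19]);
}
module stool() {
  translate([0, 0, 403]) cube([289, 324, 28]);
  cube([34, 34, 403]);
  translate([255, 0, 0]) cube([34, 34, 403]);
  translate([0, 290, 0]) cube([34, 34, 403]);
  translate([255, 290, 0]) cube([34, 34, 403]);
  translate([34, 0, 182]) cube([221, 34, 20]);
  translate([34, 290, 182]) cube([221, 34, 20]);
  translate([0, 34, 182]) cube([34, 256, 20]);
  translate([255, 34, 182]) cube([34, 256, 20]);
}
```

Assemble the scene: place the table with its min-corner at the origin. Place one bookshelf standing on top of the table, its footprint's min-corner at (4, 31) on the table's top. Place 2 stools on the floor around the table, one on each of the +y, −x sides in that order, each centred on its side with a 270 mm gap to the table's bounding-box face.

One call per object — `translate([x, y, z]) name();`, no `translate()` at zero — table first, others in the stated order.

table();
translate([4, 31, 693]) bookshelf();
translate([378, 1172, 0]) stool();
translate([-559, 289, 0]) stool();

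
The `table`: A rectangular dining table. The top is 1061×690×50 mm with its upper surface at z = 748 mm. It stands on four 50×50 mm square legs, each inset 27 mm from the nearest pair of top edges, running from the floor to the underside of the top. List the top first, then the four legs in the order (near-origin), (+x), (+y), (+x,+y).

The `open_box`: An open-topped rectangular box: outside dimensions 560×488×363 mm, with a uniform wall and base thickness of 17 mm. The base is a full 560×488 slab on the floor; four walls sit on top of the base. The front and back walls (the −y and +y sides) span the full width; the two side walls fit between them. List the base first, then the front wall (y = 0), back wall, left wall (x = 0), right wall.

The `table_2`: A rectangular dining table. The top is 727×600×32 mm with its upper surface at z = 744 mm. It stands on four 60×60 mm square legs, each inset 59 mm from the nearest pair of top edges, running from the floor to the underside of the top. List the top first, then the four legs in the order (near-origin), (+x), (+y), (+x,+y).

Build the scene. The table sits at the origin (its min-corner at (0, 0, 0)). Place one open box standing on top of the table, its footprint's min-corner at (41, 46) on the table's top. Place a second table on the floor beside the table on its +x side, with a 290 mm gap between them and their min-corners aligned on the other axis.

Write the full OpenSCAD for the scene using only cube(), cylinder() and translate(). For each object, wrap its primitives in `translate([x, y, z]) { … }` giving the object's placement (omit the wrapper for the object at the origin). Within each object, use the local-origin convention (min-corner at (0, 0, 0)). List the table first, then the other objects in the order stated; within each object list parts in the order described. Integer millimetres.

translate([0, 0, 698]) cube([1061, 690, 50]);
translate([27, 27, 0]) cube([50, 50, 698]);
translate([984, 27, 0]) cube([50, 50, 698]);
translate([27, 613, 0]) cube([50, 50, 698]);
translate([984, 613, 0]) cube([50, 50, 698]);
translate([41, 46, 748]) {
  cube([560, 488, 17]);
  translate([0, 0, 17]) cube([560, 17, 346]);
  translate([0, 471, 17]) cube([560, 17, 346]);
  translate([0, 17, 17]) cube([17, 454, 346]);
  translate([543, 17, 17]) cube([17, 454, 346]);
}
translate([1351, 0, 0]) {
  translate([0, 0, 712]) cube([727, 600, 32]);
  translate([59, 59, 0]) cube([60, 60, 712]);
  translate([608, 59, 0]) cube([60, 60, 712]);
  translate([59, 481, 0]) cube([60, 60, 712]);
  translate([608, 481, 0]) cube([60, 60, 712]);
}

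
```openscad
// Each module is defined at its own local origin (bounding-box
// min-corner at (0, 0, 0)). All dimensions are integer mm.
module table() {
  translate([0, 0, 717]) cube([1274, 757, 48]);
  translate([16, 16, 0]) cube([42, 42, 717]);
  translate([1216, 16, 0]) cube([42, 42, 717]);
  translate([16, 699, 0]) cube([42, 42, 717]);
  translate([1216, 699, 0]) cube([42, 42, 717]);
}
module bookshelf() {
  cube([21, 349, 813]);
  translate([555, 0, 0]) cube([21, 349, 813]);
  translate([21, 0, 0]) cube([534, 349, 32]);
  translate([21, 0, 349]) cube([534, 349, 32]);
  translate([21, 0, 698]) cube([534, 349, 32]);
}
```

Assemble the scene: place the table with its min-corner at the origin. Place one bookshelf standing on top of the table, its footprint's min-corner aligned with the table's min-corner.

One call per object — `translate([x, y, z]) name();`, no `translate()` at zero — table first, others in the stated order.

table();
translate([0, 0, 765]) bookshelf();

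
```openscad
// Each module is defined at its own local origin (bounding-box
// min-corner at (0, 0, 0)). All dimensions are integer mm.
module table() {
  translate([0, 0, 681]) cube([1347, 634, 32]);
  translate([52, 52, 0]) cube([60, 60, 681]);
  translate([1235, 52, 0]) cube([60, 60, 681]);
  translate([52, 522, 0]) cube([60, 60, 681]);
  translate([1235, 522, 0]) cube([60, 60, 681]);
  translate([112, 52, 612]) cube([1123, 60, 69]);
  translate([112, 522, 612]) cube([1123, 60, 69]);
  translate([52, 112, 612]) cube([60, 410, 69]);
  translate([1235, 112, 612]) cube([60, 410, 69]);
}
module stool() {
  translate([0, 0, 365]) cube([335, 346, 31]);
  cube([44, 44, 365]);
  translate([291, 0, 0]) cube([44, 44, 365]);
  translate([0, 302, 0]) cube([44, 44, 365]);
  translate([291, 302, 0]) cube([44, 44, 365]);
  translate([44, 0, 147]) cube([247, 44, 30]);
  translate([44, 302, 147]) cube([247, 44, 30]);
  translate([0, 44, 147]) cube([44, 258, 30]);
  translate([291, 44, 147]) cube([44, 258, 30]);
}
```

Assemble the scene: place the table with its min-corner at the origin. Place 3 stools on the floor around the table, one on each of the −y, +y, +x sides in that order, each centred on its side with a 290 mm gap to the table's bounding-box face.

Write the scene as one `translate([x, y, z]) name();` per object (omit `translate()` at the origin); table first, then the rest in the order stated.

table();
translate([506, -636, 0]) stool();
translate([506, 924, 0]) stool();
translate([1637, 144, 0]) stool();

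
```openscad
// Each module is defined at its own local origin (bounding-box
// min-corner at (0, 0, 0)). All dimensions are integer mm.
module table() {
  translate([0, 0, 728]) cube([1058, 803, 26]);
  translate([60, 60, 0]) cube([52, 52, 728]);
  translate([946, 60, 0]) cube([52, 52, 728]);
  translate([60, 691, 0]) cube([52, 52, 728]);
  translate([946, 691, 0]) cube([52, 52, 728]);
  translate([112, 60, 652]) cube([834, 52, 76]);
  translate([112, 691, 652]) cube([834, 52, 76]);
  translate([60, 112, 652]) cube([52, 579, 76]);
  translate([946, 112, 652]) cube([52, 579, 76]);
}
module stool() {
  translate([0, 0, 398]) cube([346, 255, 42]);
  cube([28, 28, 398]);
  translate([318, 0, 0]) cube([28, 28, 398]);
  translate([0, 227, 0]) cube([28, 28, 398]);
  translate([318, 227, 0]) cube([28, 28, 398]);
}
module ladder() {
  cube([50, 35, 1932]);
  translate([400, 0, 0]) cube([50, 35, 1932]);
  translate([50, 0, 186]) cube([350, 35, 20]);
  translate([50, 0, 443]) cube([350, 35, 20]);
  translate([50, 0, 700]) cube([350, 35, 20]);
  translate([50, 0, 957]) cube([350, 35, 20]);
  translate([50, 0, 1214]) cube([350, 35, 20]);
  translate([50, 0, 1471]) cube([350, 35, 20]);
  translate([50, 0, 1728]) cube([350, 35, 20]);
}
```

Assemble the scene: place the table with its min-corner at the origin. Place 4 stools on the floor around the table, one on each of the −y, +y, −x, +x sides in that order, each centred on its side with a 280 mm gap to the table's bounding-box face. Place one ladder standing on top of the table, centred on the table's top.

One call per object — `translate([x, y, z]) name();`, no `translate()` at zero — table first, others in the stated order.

table();
translate([356, -535, 0]) stool();
translate([356, 1083, 0]) stool();
translate([-626, 274, 0]) stool();
translate([1338, 274, 0]) stool();
translate([304, 384, 754]) ladder();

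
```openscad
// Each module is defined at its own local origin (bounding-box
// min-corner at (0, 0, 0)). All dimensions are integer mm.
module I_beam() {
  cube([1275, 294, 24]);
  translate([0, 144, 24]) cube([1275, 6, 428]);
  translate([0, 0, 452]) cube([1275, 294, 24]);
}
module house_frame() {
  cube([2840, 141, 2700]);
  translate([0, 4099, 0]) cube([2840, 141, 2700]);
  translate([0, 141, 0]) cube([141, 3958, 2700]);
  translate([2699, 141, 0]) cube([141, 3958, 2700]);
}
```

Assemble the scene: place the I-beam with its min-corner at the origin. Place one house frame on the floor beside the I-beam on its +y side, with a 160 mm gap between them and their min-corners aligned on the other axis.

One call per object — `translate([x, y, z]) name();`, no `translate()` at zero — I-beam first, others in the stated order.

I_beam();
translate([0, 454, 0]) house_frame();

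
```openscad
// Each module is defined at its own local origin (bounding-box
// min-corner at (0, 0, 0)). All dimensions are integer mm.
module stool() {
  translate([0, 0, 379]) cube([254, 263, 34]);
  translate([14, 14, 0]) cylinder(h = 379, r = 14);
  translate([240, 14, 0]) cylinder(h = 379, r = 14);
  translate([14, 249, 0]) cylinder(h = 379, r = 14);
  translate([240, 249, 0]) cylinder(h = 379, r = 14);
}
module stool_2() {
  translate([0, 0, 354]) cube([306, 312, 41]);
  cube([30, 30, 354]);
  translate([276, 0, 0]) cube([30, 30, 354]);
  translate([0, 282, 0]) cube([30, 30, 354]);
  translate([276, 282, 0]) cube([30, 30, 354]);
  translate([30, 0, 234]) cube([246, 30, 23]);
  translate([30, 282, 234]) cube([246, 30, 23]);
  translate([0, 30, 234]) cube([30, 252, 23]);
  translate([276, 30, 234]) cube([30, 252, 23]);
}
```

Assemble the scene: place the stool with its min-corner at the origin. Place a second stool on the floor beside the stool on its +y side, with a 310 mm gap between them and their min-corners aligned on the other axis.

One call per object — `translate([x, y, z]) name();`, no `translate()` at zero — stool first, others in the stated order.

stool();
translate([0, 573, 0]) stool_2();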